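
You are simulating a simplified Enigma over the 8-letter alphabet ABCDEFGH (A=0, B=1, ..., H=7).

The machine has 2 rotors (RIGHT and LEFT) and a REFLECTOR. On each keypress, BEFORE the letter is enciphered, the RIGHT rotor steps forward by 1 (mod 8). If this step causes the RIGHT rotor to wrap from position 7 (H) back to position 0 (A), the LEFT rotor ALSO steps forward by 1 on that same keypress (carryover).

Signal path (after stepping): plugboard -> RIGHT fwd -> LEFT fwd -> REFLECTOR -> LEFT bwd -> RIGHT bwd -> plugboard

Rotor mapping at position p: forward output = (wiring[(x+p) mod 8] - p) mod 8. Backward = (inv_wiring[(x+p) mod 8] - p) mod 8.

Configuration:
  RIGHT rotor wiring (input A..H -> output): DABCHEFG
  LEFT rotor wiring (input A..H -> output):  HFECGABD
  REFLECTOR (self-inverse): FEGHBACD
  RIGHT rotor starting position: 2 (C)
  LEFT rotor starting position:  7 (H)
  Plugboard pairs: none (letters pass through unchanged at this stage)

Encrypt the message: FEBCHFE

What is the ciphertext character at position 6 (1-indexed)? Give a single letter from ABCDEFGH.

Char 1 ('F'): step: R->3, L=7; F->plug->F->R->A->L->E->refl->B->L'->G->R'->H->plug->H
Char 2 ('E'): step: R->4, L=7; E->plug->E->R->H->L->C->refl->G->L'->C->R'->D->plug->D
Char 3 ('B'): step: R->5, L=7; B->plug->B->R->A->L->E->refl->B->L'->G->R'->D->plug->D
Char 4 ('C'): step: R->6, L=7; C->plug->C->R->F->L->H->refl->D->L'->E->R'->F->plug->F
Char 5 ('H'): step: R->7, L=7; H->plug->H->R->G->L->B->refl->E->L'->A->R'->F->plug->F
Char 6 ('F'): step: R->0, L->0 (L advanced); F->plug->F->R->E->L->G->refl->C->L'->D->R'->A->plug->A

A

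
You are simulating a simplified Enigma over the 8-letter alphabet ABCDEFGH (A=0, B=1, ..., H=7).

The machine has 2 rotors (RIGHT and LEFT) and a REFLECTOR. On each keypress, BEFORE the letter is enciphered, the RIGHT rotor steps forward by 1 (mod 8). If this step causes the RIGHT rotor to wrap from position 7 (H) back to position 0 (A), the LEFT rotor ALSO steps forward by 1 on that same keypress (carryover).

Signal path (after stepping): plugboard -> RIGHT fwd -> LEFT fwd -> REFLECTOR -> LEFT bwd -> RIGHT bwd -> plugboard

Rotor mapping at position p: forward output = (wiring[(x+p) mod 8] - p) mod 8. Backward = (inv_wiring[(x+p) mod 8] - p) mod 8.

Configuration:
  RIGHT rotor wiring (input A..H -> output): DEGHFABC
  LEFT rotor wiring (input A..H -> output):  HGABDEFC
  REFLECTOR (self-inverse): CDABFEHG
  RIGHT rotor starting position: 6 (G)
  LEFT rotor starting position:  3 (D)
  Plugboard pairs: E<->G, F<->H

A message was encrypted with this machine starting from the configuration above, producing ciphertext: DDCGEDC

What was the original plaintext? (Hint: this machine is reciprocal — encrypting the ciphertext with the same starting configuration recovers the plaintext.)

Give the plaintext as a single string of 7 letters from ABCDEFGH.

Char 1 ('D'): step: R->7, L=3; D->plug->D->R->H->L->F->refl->E->L'->F->R'->C->plug->C
Char 2 ('D'): step: R->0, L->4 (L advanced); D->plug->D->R->H->L->F->refl->E->L'->G->R'->C->plug->C
Char 3 ('C'): step: R->1, L=4; C->plug->C->R->G->L->E->refl->F->L'->H->R'->E->plug->G
Char 4 ('G'): step: R->2, L=4; G->plug->E->R->H->L->F->refl->E->L'->G->R'->D->plug->D
Char 5 ('E'): step: R->3, L=4; E->plug->G->R->B->L->A->refl->C->L'->F->R'->C->plug->C
Char 6 ('D'): step: R->4, L=4; D->plug->D->R->G->L->E->refl->F->L'->H->R'->E->plug->G
Char 7 ('C'): step: R->5, L=4; C->plug->C->R->F->L->C->refl->A->L'->B->R'->F->plug->H

Answer: CCGDCGH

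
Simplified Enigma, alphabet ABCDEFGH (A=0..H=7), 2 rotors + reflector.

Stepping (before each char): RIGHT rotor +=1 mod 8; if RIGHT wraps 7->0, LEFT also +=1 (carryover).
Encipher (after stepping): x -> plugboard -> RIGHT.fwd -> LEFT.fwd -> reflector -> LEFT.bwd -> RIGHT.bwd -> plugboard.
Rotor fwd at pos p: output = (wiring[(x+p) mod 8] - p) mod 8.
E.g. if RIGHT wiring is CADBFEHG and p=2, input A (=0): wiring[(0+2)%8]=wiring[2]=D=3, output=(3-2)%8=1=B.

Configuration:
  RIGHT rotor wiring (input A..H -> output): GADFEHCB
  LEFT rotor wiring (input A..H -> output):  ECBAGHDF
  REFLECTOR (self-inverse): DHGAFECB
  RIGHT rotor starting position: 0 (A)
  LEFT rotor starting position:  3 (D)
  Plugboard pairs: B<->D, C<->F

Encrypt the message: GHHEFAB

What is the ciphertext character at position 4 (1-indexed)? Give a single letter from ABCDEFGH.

Char 1 ('G'): step: R->1, L=3; G->plug->G->R->A->L->F->refl->E->L'->C->R'->B->plug->D
Char 2 ('H'): step: R->2, L=3; H->plug->H->R->G->L->H->refl->B->L'->F->R'->D->plug->B
Char 3 ('H'): step: R->3, L=3; H->plug->H->R->A->L->F->refl->E->L'->C->R'->A->plug->A
Char 4 ('E'): step: R->4, L=3; E->plug->E->R->C->L->E->refl->F->L'->A->R'->A->plug->A

A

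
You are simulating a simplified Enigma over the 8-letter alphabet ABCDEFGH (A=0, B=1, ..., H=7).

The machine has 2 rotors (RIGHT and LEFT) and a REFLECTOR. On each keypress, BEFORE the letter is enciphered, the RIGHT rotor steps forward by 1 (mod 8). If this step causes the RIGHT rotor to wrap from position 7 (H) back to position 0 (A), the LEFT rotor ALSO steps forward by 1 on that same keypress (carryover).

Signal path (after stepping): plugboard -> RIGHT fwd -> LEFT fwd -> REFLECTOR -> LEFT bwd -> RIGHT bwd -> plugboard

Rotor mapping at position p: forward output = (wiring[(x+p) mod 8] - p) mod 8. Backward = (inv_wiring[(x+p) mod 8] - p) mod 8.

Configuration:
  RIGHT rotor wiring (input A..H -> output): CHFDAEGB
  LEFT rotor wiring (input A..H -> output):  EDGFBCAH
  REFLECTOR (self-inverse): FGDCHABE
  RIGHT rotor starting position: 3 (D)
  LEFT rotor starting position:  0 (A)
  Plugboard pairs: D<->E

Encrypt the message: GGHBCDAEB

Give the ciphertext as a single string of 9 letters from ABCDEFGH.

Answer: EHBEAHBCH

Derivation:
Char 1 ('G'): step: R->4, L=0; G->plug->G->R->B->L->D->refl->C->L'->F->R'->D->plug->E
Char 2 ('G'): step: R->5, L=0; G->plug->G->R->G->L->A->refl->F->L'->D->R'->H->plug->H
Char 3 ('H'): step: R->6, L=0; H->plug->H->R->G->L->A->refl->F->L'->D->R'->B->plug->B
Char 4 ('B'): step: R->7, L=0; B->plug->B->R->D->L->F->refl->A->L'->G->R'->D->plug->E
Char 5 ('C'): step: R->0, L->1 (L advanced); C->plug->C->R->F->L->H->refl->E->L'->C->R'->A->plug->A
Char 6 ('D'): step: R->1, L=1; D->plug->E->R->D->L->A->refl->F->L'->B->R'->H->plug->H
Char 7 ('A'): step: R->2, L=1; A->plug->A->R->D->L->A->refl->F->L'->B->R'->B->plug->B
Char 8 ('E'): step: R->3, L=1; E->plug->D->R->D->L->A->refl->F->L'->B->R'->C->plug->C
Char 9 ('B'): step: R->4, L=1; B->plug->B->R->A->L->C->refl->D->L'->H->R'->H->plug->H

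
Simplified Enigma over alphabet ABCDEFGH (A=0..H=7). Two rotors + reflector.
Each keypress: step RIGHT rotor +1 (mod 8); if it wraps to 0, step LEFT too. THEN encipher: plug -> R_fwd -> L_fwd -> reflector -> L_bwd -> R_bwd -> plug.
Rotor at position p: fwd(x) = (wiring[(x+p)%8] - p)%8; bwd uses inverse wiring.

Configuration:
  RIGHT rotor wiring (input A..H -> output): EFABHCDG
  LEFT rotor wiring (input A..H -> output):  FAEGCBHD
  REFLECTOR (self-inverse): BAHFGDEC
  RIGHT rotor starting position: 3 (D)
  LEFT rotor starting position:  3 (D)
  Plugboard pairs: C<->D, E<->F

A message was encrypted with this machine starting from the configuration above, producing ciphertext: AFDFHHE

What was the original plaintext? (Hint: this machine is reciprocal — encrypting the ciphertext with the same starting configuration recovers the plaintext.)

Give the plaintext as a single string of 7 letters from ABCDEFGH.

Char 1 ('A'): step: R->4, L=3; A->plug->A->R->D->L->E->refl->G->L'->C->R'->D->plug->C
Char 2 ('F'): step: R->5, L=3; F->plug->E->R->A->L->D->refl->F->L'->G->R'->B->plug->B
Char 3 ('D'): step: R->6, L=3; D->plug->C->R->G->L->F->refl->D->L'->A->R'->B->plug->B
Char 4 ('F'): step: R->7, L=3; F->plug->E->R->C->L->G->refl->E->L'->D->R'->G->plug->G
Char 5 ('H'): step: R->0, L->4 (L advanced); H->plug->H->R->G->L->A->refl->B->L'->E->R'->A->plug->A
Char 6 ('H'): step: R->1, L=4; H->plug->H->R->D->L->H->refl->C->L'->H->R'->B->plug->B
Char 7 ('E'): step: R->2, L=4; E->plug->F->R->E->L->B->refl->A->L'->G->R'->A->plug->A

Answer: CBBGABA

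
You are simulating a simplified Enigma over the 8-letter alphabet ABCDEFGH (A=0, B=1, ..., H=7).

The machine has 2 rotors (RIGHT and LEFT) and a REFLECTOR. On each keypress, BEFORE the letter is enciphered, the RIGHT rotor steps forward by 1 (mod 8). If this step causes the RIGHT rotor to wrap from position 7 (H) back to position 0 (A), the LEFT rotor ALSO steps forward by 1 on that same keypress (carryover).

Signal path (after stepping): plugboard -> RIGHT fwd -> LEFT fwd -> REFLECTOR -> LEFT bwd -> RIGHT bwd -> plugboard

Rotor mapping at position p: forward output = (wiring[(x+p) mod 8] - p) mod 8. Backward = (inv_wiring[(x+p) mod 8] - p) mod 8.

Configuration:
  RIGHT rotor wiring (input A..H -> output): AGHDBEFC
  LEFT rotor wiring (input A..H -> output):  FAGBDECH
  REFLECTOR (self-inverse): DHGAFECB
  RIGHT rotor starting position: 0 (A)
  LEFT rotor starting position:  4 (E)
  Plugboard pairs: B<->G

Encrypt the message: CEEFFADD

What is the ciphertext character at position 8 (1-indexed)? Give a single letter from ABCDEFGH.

Char 1 ('C'): step: R->1, L=4; C->plug->C->R->C->L->G->refl->C->L'->G->R'->B->plug->G
Char 2 ('E'): step: R->2, L=4; E->plug->E->R->D->L->D->refl->A->L'->B->R'->B->plug->G
Char 3 ('E'): step: R->3, L=4; E->plug->E->R->H->L->F->refl->E->L'->F->R'->F->plug->F
Char 4 ('F'): step: R->4, L=4; F->plug->F->R->C->L->G->refl->C->L'->G->R'->D->plug->D
Char 5 ('F'): step: R->5, L=4; F->plug->F->R->C->L->G->refl->C->L'->G->R'->G->plug->B
Char 6 ('A'): step: R->6, L=4; A->plug->A->R->H->L->F->refl->E->L'->F->R'->F->plug->F
Char 7 ('D'): step: R->7, L=4; D->plug->D->R->A->L->H->refl->B->L'->E->R'->E->plug->E
Char 8 ('D'): step: R->0, L->5 (L advanced); D->plug->D->R->D->L->A->refl->D->L'->E->R'->F->plug->F

F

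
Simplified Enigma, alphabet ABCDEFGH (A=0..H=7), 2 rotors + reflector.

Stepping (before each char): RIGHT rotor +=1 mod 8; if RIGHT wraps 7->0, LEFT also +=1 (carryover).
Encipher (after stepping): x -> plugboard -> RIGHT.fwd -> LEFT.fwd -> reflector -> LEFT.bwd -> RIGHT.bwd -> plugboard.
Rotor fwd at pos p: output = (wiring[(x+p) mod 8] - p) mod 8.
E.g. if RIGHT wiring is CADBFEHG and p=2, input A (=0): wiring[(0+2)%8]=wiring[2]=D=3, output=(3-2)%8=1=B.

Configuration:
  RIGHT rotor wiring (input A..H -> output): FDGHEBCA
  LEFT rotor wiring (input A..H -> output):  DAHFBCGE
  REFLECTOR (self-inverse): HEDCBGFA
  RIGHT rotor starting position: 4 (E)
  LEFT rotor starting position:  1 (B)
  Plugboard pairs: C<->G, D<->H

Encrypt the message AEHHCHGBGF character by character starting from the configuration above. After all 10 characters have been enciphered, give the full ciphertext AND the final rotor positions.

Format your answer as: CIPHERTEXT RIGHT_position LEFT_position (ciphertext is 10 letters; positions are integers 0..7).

Answer: CDBDEEAECH 6 2

Derivation:
Char 1 ('A'): step: R->5, L=1; A->plug->A->R->E->L->B->refl->E->L'->C->R'->G->plug->C
Char 2 ('E'): step: R->6, L=1; E->plug->E->R->A->L->H->refl->A->L'->D->R'->H->plug->D
Char 3 ('H'): step: R->7, L=1; H->plug->D->R->H->L->C->refl->D->L'->G->R'->B->plug->B
Char 4 ('H'): step: R->0, L->2 (L advanced); H->plug->D->R->H->L->G->refl->F->L'->A->R'->H->plug->D
Char 5 ('C'): step: R->1, L=2; C->plug->G->R->H->L->G->refl->F->L'->A->R'->E->plug->E
Char 6 ('H'): step: R->2, L=2; H->plug->D->R->H->L->G->refl->F->L'->A->R'->E->plug->E
Char 7 ('G'): step: R->3, L=2; G->plug->C->R->G->L->B->refl->E->L'->E->R'->A->plug->A
Char 8 ('B'): step: R->4, L=2; B->plug->B->R->F->L->C->refl->D->L'->B->R'->E->plug->E
Char 9 ('G'): step: R->5, L=2; G->plug->C->R->D->L->A->refl->H->L'->C->R'->G->plug->C
Char 10 ('F'): step: R->6, L=2; F->plug->F->R->B->L->D->refl->C->L'->F->R'->D->plug->H
Final: ciphertext=CDBDEEAECH, RIGHT=6, LEFT=2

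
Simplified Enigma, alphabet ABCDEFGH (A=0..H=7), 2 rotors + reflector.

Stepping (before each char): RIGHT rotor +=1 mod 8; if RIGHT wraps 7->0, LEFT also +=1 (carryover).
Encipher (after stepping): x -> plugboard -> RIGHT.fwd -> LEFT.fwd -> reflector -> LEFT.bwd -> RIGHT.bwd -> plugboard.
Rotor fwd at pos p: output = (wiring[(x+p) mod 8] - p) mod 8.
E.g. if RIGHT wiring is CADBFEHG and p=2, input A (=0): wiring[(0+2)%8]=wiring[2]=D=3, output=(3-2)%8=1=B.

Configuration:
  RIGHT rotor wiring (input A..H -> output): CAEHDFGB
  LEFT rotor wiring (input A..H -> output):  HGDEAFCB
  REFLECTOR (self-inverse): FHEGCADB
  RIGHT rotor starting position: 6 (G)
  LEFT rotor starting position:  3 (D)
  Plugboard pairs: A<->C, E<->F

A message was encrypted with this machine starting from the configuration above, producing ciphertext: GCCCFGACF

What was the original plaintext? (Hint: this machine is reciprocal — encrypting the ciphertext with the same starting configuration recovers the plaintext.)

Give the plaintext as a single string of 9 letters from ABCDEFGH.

Answer: EABFHDGGD

Derivation:
Char 1 ('G'): step: R->7, L=3; G->plug->G->R->G->L->D->refl->G->L'->E->R'->F->plug->E
Char 2 ('C'): step: R->0, L->4 (L advanced); C->plug->A->R->C->L->G->refl->D->L'->E->R'->C->plug->A
Char 3 ('C'): step: R->1, L=4; C->plug->A->R->H->L->A->refl->F->L'->D->R'->B->plug->B
Char 4 ('C'): step: R->2, L=4; C->plug->A->R->C->L->G->refl->D->L'->E->R'->E->plug->F
Char 5 ('F'): step: R->3, L=4; F->plug->E->R->G->L->H->refl->B->L'->B->R'->H->plug->H
Char 6 ('G'): step: R->4, L=4; G->plug->G->R->A->L->E->refl->C->L'->F->R'->D->plug->D
Char 7 ('A'): step: R->5, L=4; A->plug->C->R->E->L->D->refl->G->L'->C->R'->G->plug->G
Char 8 ('C'): step: R->6, L=4; C->plug->A->R->A->L->E->refl->C->L'->F->R'->G->plug->G
Char 9 ('F'): step: R->7, L=4; F->plug->E->R->A->L->E->refl->C->L'->F->R'->D->plug->D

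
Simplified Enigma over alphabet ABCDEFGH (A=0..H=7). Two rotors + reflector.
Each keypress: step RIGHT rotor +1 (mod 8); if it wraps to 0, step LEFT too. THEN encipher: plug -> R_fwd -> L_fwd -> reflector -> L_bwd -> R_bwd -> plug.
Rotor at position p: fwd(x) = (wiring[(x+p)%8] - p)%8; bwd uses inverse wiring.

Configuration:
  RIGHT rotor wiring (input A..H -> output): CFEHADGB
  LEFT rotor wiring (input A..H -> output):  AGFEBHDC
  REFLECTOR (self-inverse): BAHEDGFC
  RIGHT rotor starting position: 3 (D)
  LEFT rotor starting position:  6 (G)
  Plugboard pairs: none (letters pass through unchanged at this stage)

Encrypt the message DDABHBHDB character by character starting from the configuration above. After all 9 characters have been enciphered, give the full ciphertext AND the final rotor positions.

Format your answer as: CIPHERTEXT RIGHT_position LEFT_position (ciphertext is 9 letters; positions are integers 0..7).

Answer: GEHHGAEAG 4 7

Derivation:
Char 1 ('D'): step: R->4, L=6; D->plug->D->R->F->L->G->refl->F->L'->A->R'->G->plug->G
Char 2 ('D'): step: R->5, L=6; D->plug->D->R->F->L->G->refl->F->L'->A->R'->E->plug->E
Char 3 ('A'): step: R->6, L=6; A->plug->A->R->A->L->F->refl->G->L'->F->R'->H->plug->H
Char 4 ('B'): step: R->7, L=6; B->plug->B->R->D->L->A->refl->B->L'->H->R'->H->plug->H
Char 5 ('H'): step: R->0, L->7 (L advanced); H->plug->H->R->B->L->B->refl->A->L'->G->R'->G->plug->G
Char 6 ('B'): step: R->1, L=7; B->plug->B->R->D->L->G->refl->F->L'->E->R'->A->plug->A
Char 7 ('H'): step: R->2, L=7; H->plug->H->R->D->L->G->refl->F->L'->E->R'->E->plug->E
Char 8 ('D'): step: R->3, L=7; D->plug->D->R->D->L->G->refl->F->L'->E->R'->A->plug->A
Char 9 ('B'): step: R->4, L=7; B->plug->B->R->H->L->E->refl->D->L'->A->R'->G->plug->G
Final: ciphertext=GEHHGAEAG, RIGHT=4, LEFT=7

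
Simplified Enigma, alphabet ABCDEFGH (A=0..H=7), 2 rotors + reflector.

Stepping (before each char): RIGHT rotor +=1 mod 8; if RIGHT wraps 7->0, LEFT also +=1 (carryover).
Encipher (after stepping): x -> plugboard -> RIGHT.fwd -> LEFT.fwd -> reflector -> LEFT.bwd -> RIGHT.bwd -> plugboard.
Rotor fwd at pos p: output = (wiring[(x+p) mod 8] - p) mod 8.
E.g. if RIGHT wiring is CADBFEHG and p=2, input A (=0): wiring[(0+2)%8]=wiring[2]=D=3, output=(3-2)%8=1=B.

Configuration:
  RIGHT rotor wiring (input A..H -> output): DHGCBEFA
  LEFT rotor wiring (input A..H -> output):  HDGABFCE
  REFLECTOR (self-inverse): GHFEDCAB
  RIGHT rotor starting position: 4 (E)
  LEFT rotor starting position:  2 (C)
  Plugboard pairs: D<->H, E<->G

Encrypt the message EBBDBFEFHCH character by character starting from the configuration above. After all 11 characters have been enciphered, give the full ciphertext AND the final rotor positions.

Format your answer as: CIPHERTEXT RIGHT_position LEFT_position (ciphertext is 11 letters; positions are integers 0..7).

Answer: HAAHEEDHFAE 7 3

Derivation:
Char 1 ('E'): step: R->5, L=2; E->plug->G->R->F->L->C->refl->F->L'->G->R'->D->plug->H
Char 2 ('B'): step: R->6, L=2; B->plug->B->R->C->L->H->refl->B->L'->H->R'->A->plug->A
Char 3 ('B'): step: R->7, L=2; B->plug->B->R->E->L->A->refl->G->L'->B->R'->A->plug->A
Char 4 ('D'): step: R->0, L->3 (L advanced); D->plug->H->R->A->L->F->refl->C->L'->C->R'->D->plug->H
Char 5 ('B'): step: R->1, L=3; B->plug->B->R->F->L->E->refl->D->L'->H->R'->G->plug->E
Char 6 ('F'): step: R->2, L=3; F->plug->F->R->G->L->A->refl->G->L'->B->R'->G->plug->E
Char 7 ('E'): step: R->3, L=3; E->plug->G->R->E->L->B->refl->H->L'->D->R'->H->plug->D
Char 8 ('F'): step: R->4, L=3; F->plug->F->R->D->L->H->refl->B->L'->E->R'->D->plug->H
Char 9 ('H'): step: R->5, L=3; H->plug->D->R->G->L->A->refl->G->L'->B->R'->F->plug->F
Char 10 ('C'): step: R->6, L=3; C->plug->C->R->F->L->E->refl->D->L'->H->R'->A->plug->A
Char 11 ('H'): step: R->7, L=3; H->plug->D->R->H->L->D->refl->E->L'->F->R'->G->plug->E
Final: ciphertext=HAAHEEDHFAE, RIGHT=7, LEFT=3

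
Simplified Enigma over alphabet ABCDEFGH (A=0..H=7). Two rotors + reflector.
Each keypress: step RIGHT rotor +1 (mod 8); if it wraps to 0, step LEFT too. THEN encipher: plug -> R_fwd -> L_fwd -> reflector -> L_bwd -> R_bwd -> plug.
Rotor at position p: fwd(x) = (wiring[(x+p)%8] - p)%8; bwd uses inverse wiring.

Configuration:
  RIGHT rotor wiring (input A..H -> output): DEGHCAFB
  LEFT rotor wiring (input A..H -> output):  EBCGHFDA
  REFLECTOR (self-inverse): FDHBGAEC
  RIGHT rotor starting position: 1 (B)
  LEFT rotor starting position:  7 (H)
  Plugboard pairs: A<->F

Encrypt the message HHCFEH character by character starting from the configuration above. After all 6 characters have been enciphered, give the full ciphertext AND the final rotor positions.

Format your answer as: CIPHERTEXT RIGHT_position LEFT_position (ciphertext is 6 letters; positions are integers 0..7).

Answer: FADBBD 7 7

Derivation:
Char 1 ('H'): step: R->2, L=7; H->plug->H->R->C->L->C->refl->H->L'->E->R'->A->plug->F
Char 2 ('H'): step: R->3, L=7; H->plug->H->R->D->L->D->refl->B->L'->A->R'->F->plug->A
Char 3 ('C'): step: R->4, L=7; C->plug->C->R->B->L->F->refl->A->L'->F->R'->D->plug->D
Char 4 ('F'): step: R->5, L=7; F->plug->A->R->D->L->D->refl->B->L'->A->R'->B->plug->B
Char 5 ('E'): step: R->6, L=7; E->plug->E->R->A->L->B->refl->D->L'->D->R'->B->plug->B
Char 6 ('H'): step: R->7, L=7; H->plug->H->R->G->L->G->refl->E->L'->H->R'->D->plug->D
Final: ciphertext=FADBBD, RIGHT=7, LEFT=7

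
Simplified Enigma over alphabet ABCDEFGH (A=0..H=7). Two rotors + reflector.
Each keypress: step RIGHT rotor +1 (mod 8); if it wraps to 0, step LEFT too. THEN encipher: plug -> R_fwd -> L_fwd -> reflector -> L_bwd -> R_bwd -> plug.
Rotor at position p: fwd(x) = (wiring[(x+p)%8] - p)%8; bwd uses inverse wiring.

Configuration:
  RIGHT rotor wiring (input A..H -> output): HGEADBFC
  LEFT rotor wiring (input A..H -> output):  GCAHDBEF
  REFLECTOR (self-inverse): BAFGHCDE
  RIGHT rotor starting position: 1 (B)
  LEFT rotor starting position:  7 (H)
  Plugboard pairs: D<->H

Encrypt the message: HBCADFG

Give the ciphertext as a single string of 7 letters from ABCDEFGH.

Char 1 ('H'): step: R->2, L=7; H->plug->D->R->H->L->F->refl->C->L'->G->R'->B->plug->B
Char 2 ('B'): step: R->3, L=7; B->plug->B->R->A->L->G->refl->D->L'->C->R'->D->plug->H
Char 3 ('C'): step: R->4, L=7; C->plug->C->R->B->L->H->refl->E->L'->F->R'->B->plug->B
Char 4 ('A'): step: R->5, L=7; A->plug->A->R->E->L->A->refl->B->L'->D->R'->G->plug->G
Char 5 ('D'): step: R->6, L=7; D->plug->H->R->D->L->B->refl->A->L'->E->R'->B->plug->B
Char 6 ('F'): step: R->7, L=7; F->plug->F->R->E->L->A->refl->B->L'->D->R'->A->plug->A
Char 7 ('G'): step: R->0, L->0 (L advanced); G->plug->G->R->F->L->B->refl->A->L'->C->R'->H->plug->D

Answer: BHBGBAD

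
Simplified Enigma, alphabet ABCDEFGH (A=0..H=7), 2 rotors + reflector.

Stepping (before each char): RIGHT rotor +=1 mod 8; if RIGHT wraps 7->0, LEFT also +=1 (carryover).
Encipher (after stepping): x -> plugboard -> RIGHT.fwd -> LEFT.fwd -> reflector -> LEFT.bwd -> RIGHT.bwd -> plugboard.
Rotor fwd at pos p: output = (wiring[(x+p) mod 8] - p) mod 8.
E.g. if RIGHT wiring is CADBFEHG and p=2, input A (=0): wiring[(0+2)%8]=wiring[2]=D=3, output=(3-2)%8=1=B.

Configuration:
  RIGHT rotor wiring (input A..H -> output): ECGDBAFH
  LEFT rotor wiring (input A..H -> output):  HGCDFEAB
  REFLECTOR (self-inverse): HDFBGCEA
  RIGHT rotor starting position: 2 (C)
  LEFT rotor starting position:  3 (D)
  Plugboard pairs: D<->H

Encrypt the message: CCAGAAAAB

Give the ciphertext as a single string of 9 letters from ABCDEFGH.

Char 1 ('C'): step: R->3, L=3; C->plug->C->R->F->L->E->refl->G->L'->E->R'->E->plug->E
Char 2 ('C'): step: R->4, L=3; C->plug->C->R->B->L->C->refl->F->L'->D->R'->D->plug->H
Char 3 ('A'): step: R->5, L=3; A->plug->A->R->D->L->F->refl->C->L'->B->R'->F->plug->F
Char 4 ('G'): step: R->6, L=3; G->plug->G->R->D->L->F->refl->C->L'->B->R'->B->plug->B
Char 5 ('A'): step: R->7, L=3; A->plug->A->R->A->L->A->refl->H->L'->H->R'->D->plug->H
Char 6 ('A'): step: R->0, L->4 (L advanced); A->plug->A->R->E->L->D->refl->B->L'->A->R'->F->plug->F
Char 7 ('A'): step: R->1, L=4; A->plug->A->R->B->L->A->refl->H->L'->H->R'->E->plug->E
Char 8 ('A'): step: R->2, L=4; A->plug->A->R->E->L->D->refl->B->L'->A->R'->H->plug->D
Char 9 ('B'): step: R->3, L=4; B->plug->B->R->G->L->G->refl->E->L'->C->R'->D->plug->H

Answer: EHFBHFEDH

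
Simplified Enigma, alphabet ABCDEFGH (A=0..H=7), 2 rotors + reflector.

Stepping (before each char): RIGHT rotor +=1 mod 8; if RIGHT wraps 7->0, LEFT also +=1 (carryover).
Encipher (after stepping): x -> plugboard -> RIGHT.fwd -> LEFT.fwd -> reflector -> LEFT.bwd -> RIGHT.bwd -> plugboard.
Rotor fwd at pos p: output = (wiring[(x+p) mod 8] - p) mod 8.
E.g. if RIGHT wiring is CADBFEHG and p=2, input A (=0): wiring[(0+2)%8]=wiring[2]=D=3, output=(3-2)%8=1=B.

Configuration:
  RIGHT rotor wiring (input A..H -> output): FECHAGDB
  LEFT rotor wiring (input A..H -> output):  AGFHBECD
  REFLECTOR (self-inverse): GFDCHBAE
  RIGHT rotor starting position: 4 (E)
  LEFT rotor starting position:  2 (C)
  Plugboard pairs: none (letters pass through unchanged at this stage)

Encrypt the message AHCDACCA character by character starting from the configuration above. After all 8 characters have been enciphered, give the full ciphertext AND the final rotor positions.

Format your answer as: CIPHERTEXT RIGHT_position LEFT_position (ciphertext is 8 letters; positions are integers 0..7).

Answer: FBFFGFDE 4 3

Derivation:
Char 1 ('A'): step: R->5, L=2; A->plug->A->R->B->L->F->refl->B->L'->F->R'->F->plug->F
Char 2 ('H'): step: R->6, L=2; H->plug->H->R->A->L->D->refl->C->L'->D->R'->B->plug->B
Char 3 ('C'): step: R->7, L=2; C->plug->C->R->F->L->B->refl->F->L'->B->R'->F->plug->F
Char 4 ('D'): step: R->0, L->3 (L advanced); D->plug->D->R->H->L->C->refl->D->L'->G->R'->F->plug->F
Char 5 ('A'): step: R->1, L=3; A->plug->A->R->D->L->H->refl->E->L'->A->R'->G->plug->G
Char 6 ('C'): step: R->2, L=3; C->plug->C->R->G->L->D->refl->C->L'->H->R'->F->plug->F
Char 7 ('C'): step: R->3, L=3; C->plug->C->R->D->L->H->refl->E->L'->A->R'->D->plug->D
Char 8 ('A'): step: R->4, L=3; A->plug->A->R->E->L->A->refl->G->L'->B->R'->E->plug->E
Final: ciphertext=FBFFGFDE, RIGHT=4, LEFT=3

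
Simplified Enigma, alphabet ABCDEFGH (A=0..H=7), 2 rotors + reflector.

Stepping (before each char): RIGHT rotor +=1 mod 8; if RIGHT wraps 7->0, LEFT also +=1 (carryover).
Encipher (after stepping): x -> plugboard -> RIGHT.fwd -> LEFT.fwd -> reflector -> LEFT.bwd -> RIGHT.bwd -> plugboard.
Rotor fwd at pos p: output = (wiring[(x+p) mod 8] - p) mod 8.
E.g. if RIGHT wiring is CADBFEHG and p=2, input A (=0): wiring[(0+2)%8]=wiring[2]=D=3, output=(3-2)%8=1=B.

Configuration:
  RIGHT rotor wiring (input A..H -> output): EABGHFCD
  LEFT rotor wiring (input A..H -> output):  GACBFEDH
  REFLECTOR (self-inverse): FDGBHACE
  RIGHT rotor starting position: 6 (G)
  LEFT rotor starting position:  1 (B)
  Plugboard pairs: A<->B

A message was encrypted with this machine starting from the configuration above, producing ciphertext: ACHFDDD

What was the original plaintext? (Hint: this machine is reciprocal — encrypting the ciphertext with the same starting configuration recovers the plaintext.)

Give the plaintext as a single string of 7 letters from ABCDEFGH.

Answer: GDBHBBE

Derivation:
Char 1 ('A'): step: R->7, L=1; A->plug->B->R->F->L->C->refl->G->L'->G->R'->G->plug->G
Char 2 ('C'): step: R->0, L->2 (L advanced); C->plug->C->R->B->L->H->refl->E->L'->G->R'->D->plug->D
Char 3 ('H'): step: R->1, L=2; H->plug->H->R->D->L->C->refl->G->L'->H->R'->A->plug->B
Char 4 ('F'): step: R->2, L=2; F->plug->F->R->B->L->H->refl->E->L'->G->R'->H->plug->H
Char 5 ('D'): step: R->3, L=2; D->plug->D->R->H->L->G->refl->C->L'->D->R'->A->plug->B
Char 6 ('D'): step: R->4, L=2; D->plug->D->R->H->L->G->refl->C->L'->D->R'->A->plug->B
Char 7 ('D'): step: R->5, L=2; D->plug->D->R->H->L->G->refl->C->L'->D->R'->E->plug->E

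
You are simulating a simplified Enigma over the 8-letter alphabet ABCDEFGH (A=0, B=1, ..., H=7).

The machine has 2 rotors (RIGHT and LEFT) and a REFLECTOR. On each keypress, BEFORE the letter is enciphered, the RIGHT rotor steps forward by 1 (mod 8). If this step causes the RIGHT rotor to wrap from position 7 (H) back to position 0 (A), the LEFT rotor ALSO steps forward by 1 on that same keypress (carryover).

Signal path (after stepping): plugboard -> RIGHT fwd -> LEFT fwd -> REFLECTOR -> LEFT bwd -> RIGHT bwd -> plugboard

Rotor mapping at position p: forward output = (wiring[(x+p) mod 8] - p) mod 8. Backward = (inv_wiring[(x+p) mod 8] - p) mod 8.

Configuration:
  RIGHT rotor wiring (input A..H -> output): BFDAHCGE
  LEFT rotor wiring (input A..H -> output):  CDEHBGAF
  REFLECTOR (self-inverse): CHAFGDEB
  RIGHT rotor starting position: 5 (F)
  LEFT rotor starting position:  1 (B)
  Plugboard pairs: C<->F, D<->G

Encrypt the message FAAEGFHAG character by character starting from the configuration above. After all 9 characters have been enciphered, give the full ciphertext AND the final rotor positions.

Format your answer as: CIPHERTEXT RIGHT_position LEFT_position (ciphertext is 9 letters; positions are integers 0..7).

Char 1 ('F'): step: R->6, L=1; F->plug->C->R->D->L->A->refl->C->L'->A->R'->A->plug->A
Char 2 ('A'): step: R->7, L=1; A->plug->A->R->F->L->H->refl->B->L'->H->R'->H->plug->H
Char 3 ('A'): step: R->0, L->2 (L advanced); A->plug->A->R->B->L->F->refl->D->L'->F->R'->B->plug->B
Char 4 ('E'): step: R->1, L=2; E->plug->E->R->B->L->F->refl->D->L'->F->R'->F->plug->C
Char 5 ('G'): step: R->2, L=2; G->plug->D->R->A->L->C->refl->A->L'->G->R'->B->plug->B
Char 6 ('F'): step: R->3, L=2; F->plug->C->R->H->L->B->refl->H->L'->C->R'->G->plug->D
Char 7 ('H'): step: R->4, L=2; H->plug->H->R->E->L->G->refl->E->L'->D->R'->A->plug->A
Char 8 ('A'): step: R->5, L=2; A->plug->A->R->F->L->D->refl->F->L'->B->R'->B->plug->B
Char 9 ('G'): step: R->6, L=2; G->plug->D->R->H->L->B->refl->H->L'->C->R'->F->plug->C
Final: ciphertext=AHBCBDABC, RIGHT=6, LEFT=2

Answer: AHBCBDABC 6 2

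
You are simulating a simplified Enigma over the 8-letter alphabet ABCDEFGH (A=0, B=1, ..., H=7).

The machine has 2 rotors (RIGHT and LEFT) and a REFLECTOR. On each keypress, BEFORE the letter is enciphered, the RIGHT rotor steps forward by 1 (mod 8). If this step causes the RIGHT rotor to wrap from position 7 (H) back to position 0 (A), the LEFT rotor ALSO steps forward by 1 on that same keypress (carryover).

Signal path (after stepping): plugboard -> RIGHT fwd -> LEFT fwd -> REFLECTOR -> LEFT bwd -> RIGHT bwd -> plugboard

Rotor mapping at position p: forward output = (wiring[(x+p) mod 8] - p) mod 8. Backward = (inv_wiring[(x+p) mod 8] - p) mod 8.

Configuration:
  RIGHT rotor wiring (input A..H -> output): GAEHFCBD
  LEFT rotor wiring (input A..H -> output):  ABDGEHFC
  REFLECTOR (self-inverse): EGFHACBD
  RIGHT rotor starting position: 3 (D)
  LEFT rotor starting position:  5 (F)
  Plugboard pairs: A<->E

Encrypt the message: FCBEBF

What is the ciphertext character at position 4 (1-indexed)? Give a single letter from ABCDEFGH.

Char 1 ('F'): step: R->4, L=5; F->plug->F->R->E->L->E->refl->A->L'->B->R'->A->plug->E
Char 2 ('C'): step: R->5, L=5; C->plug->C->R->G->L->B->refl->G->L'->F->R'->A->plug->E
Char 3 ('B'): step: R->6, L=5; B->plug->B->R->F->L->G->refl->B->L'->G->R'->E->plug->A
Char 4 ('E'): step: R->7, L=5; E->plug->A->R->E->L->E->refl->A->L'->B->R'->C->plug->C

C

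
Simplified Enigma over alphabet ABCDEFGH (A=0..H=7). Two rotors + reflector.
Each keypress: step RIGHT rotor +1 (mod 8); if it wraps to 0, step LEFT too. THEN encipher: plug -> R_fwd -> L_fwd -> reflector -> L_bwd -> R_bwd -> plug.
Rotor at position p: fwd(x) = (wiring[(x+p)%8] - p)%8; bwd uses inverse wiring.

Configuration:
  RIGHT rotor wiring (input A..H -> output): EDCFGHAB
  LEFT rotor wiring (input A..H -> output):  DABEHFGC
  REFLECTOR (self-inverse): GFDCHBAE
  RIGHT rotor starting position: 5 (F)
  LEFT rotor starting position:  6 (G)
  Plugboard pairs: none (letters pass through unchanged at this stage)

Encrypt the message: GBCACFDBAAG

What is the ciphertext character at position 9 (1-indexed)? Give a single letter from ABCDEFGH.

Char 1 ('G'): step: R->6, L=6; G->plug->G->R->A->L->A->refl->G->L'->F->R'->D->plug->D
Char 2 ('B'): step: R->7, L=6; B->plug->B->R->F->L->G->refl->A->L'->A->R'->G->plug->G
Char 3 ('C'): step: R->0, L->7 (L advanced); C->plug->C->R->C->L->B->refl->F->L'->E->R'->A->plug->A
Char 4 ('A'): step: R->1, L=7; A->plug->A->R->C->L->B->refl->F->L'->E->R'->C->plug->C
Char 5 ('C'): step: R->2, L=7; C->plug->C->R->E->L->F->refl->B->L'->C->R'->G->plug->G
Char 6 ('F'): step: R->3, L=7; F->plug->F->R->B->L->E->refl->H->L'->H->R'->H->plug->H
Char 7 ('D'): step: R->4, L=7; D->plug->D->R->F->L->A->refl->G->L'->G->R'->G->plug->G
Char 8 ('B'): step: R->5, L=7; B->plug->B->R->D->L->C->refl->D->L'->A->R'->G->plug->G
Char 9 ('A'): step: R->6, L=7; A->plug->A->R->C->L->B->refl->F->L'->E->R'->E->plug->E

E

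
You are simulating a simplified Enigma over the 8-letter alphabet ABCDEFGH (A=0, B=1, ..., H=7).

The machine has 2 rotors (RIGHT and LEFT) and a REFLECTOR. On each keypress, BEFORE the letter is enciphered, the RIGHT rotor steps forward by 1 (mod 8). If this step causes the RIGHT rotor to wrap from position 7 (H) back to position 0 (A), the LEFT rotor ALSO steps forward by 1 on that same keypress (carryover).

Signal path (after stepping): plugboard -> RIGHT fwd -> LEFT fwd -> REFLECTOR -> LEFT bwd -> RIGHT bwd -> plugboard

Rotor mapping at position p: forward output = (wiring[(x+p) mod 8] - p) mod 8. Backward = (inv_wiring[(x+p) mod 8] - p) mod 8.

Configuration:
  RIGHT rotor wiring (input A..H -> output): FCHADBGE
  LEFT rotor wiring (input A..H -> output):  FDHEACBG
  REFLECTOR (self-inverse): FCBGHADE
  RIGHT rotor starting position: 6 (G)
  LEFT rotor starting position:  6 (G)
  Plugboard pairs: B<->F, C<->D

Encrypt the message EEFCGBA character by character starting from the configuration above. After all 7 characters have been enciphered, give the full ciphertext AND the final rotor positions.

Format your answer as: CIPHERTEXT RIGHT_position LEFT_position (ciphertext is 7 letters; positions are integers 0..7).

Answer: DHAAAEG 5 7

Derivation:
Char 1 ('E'): step: R->7, L=6; E->plug->E->R->B->L->A->refl->F->L'->D->R'->C->plug->D
Char 2 ('E'): step: R->0, L->7 (L advanced); E->plug->E->R->D->L->A->refl->F->L'->E->R'->H->plug->H
Char 3 ('F'): step: R->1, L=7; F->plug->B->R->G->L->D->refl->G->L'->B->R'->A->plug->A
Char 4 ('C'): step: R->2, L=7; C->plug->D->R->H->L->C->refl->B->L'->F->R'->A->plug->A
Char 5 ('G'): step: R->3, L=7; G->plug->G->R->H->L->C->refl->B->L'->F->R'->A->plug->A
Char 6 ('B'): step: R->4, L=7; B->plug->F->R->G->L->D->refl->G->L'->B->R'->E->plug->E
Char 7 ('A'): step: R->5, L=7; A->plug->A->R->E->L->F->refl->A->L'->D->R'->G->plug->G
Final: ciphertext=DHAAAEG, RIGHT=5, LEFT=7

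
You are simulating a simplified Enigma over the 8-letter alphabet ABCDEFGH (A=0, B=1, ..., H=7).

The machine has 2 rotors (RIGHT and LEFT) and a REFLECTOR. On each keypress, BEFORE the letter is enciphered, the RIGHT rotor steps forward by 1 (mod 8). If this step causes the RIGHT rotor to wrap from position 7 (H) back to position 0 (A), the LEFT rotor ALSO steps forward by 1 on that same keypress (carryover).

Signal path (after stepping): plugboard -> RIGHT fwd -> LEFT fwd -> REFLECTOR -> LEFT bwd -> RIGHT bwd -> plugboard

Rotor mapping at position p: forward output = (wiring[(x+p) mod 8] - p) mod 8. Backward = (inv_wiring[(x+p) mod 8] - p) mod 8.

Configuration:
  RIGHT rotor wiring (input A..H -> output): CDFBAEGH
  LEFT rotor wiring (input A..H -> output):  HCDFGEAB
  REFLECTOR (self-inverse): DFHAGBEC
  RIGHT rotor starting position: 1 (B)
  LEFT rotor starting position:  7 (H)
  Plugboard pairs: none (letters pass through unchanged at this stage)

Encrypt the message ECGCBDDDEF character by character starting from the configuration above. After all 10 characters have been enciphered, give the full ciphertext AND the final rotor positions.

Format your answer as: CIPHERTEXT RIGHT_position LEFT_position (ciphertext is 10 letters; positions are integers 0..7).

Answer: AHCBGHEEFD 3 0

Derivation:
Char 1 ('E'): step: R->2, L=7; E->plug->E->R->E->L->G->refl->E->L'->D->R'->A->plug->A
Char 2 ('C'): step: R->3, L=7; C->plug->C->R->B->L->A->refl->D->L'->C->R'->H->plug->H
Char 3 ('G'): step: R->4, L=7; G->plug->G->R->B->L->A->refl->D->L'->C->R'->C->plug->C
Char 4 ('C'): step: R->5, L=7; C->plug->C->R->C->L->D->refl->A->L'->B->R'->B->plug->B
Char 5 ('B'): step: R->6, L=7; B->plug->B->R->B->L->A->refl->D->L'->C->R'->G->plug->G
Char 6 ('D'): step: R->7, L=7; D->plug->D->R->G->L->F->refl->B->L'->H->R'->H->plug->H
Char 7 ('D'): step: R->0, L->0 (L advanced); D->plug->D->R->B->L->C->refl->H->L'->A->R'->E->plug->E
Char 8 ('D'): step: R->1, L=0; D->plug->D->R->H->L->B->refl->F->L'->D->R'->E->plug->E
Char 9 ('E'): step: R->2, L=0; E->plug->E->R->E->L->G->refl->E->L'->F->R'->F->plug->F
Char 10 ('F'): step: R->3, L=0; F->plug->F->R->H->L->B->refl->F->L'->D->R'->D->plug->D
Final: ciphertext=AHCBGHEEFD, RIGHT=3, LEFT=0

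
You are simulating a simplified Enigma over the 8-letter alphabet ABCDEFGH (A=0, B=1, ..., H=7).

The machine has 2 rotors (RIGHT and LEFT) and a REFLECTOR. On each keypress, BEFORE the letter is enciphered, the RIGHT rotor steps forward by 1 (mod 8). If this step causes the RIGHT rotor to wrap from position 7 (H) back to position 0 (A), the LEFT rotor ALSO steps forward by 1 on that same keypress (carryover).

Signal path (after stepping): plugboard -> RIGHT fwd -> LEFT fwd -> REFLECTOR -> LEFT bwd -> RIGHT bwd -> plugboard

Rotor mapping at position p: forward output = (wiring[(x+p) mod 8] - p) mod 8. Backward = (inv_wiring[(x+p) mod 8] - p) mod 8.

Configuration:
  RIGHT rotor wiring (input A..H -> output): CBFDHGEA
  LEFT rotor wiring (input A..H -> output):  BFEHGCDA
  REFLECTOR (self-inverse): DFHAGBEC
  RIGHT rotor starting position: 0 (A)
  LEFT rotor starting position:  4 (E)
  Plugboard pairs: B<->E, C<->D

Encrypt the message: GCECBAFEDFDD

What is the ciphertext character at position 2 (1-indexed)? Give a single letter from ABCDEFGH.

Char 1 ('G'): step: R->1, L=4; G->plug->G->R->H->L->D->refl->A->L'->G->R'->D->plug->C
Char 2 ('C'): step: R->2, L=4; C->plug->D->R->E->L->F->refl->B->L'->F->R'->C->plug->D

D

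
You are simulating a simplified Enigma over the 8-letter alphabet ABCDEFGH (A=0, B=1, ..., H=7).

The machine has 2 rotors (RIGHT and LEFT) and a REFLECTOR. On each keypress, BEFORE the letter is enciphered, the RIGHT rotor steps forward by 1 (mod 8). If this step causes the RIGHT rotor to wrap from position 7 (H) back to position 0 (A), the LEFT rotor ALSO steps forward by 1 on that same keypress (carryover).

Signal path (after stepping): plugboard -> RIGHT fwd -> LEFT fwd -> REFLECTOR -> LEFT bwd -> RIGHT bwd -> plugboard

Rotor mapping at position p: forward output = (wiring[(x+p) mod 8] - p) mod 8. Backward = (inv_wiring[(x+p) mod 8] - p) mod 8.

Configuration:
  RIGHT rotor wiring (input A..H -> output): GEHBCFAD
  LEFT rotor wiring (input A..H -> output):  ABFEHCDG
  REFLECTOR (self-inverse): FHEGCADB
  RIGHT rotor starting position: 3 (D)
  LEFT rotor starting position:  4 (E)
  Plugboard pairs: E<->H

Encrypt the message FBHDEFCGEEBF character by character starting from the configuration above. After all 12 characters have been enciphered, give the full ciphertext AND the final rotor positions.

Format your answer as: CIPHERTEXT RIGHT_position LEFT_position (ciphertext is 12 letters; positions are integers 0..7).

Answer: BGCEDHAFFACE 7 5

Derivation:
Char 1 ('F'): step: R->4, L=4; F->plug->F->R->A->L->D->refl->G->L'->B->R'->B->plug->B
Char 2 ('B'): step: R->5, L=4; B->plug->B->R->D->L->C->refl->E->L'->E->R'->G->plug->G
Char 3 ('H'): step: R->6, L=4; H->plug->E->R->B->L->G->refl->D->L'->A->R'->C->plug->C
Char 4 ('D'): step: R->7, L=4; D->plug->D->R->A->L->D->refl->G->L'->B->R'->H->plug->E
Char 5 ('E'): step: R->0, L->5 (L advanced); E->plug->H->R->D->L->D->refl->G->L'->B->R'->D->plug->D
Char 6 ('F'): step: R->1, L=5; F->plug->F->R->H->L->C->refl->E->L'->E->R'->E->plug->H
Char 7 ('C'): step: R->2, L=5; C->plug->C->R->A->L->F->refl->A->L'->F->R'->A->plug->A
Char 8 ('G'): step: R->3, L=5; G->plug->G->R->B->L->G->refl->D->L'->D->R'->F->plug->F
Char 9 ('E'): step: R->4, L=5; E->plug->H->R->F->L->A->refl->F->L'->A->R'->F->plug->F
Char 10 ('E'): step: R->5, L=5; E->plug->H->R->F->L->A->refl->F->L'->A->R'->A->plug->A
Char 11 ('B'): step: R->6, L=5; B->plug->B->R->F->L->A->refl->F->L'->A->R'->C->plug->C
Char 12 ('F'): step: R->7, L=5; F->plug->F->R->D->L->D->refl->G->L'->B->R'->H->plug->E
Final: ciphertext=BGCEDHAFFACE, RIGHT=7, LEFT=5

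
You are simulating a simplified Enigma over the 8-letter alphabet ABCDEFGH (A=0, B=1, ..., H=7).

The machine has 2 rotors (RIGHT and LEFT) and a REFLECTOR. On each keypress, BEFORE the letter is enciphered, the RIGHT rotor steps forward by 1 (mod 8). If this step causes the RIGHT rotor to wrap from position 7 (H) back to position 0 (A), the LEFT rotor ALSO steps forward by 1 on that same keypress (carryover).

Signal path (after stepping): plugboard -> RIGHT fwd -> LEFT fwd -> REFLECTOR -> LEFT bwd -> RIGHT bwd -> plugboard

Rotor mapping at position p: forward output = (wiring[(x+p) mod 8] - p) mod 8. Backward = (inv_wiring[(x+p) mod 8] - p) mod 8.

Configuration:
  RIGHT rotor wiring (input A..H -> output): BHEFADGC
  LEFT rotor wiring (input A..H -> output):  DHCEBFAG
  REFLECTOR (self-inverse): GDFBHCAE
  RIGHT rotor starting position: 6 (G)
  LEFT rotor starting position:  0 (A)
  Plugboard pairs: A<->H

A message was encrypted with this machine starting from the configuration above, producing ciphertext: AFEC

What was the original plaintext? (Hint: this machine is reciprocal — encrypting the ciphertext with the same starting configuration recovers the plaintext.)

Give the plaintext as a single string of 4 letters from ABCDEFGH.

Char 1 ('A'): step: R->7, L=0; A->plug->H->R->H->L->G->refl->A->L'->G->R'->E->plug->E
Char 2 ('F'): step: R->0, L->1 (L advanced); F->plug->F->R->D->L->A->refl->G->L'->A->R'->E->plug->E
Char 3 ('E'): step: R->1, L=1; E->plug->E->R->C->L->D->refl->B->L'->B->R'->G->plug->G
Char 4 ('C'): step: R->2, L=1; C->plug->C->R->G->L->F->refl->C->L'->H->R'->G->plug->G

Answer: EEGG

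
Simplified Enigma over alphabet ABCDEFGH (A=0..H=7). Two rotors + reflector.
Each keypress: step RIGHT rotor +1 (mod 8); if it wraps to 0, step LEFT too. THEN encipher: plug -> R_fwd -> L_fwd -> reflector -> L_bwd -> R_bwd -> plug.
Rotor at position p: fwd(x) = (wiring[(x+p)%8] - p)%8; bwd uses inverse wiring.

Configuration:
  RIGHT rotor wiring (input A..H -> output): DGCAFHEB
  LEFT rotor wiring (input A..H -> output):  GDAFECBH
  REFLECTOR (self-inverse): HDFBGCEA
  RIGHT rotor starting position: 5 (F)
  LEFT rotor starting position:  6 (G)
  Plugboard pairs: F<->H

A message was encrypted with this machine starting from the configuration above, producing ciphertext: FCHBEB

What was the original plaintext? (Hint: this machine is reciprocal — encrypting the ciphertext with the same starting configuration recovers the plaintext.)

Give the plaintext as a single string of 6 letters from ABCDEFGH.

Char 1 ('F'): step: R->6, L=6; F->plug->H->R->B->L->B->refl->D->L'->A->R'->D->plug->D
Char 2 ('C'): step: R->7, L=6; C->plug->C->R->H->L->E->refl->G->L'->G->R'->F->plug->H
Char 3 ('H'): step: R->0, L->7 (L advanced); H->plug->F->R->H->L->C->refl->F->L'->F->R'->E->plug->E
Char 4 ('B'): step: R->1, L=7; B->plug->B->R->B->L->H->refl->A->L'->A->R'->G->plug->G
Char 5 ('E'): step: R->2, L=7; E->plug->E->R->C->L->E->refl->G->L'->E->R'->H->plug->F
Char 6 ('B'): step: R->3, L=7; B->plug->B->R->C->L->E->refl->G->L'->E->R'->C->plug->C

Answer: DHEGFC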